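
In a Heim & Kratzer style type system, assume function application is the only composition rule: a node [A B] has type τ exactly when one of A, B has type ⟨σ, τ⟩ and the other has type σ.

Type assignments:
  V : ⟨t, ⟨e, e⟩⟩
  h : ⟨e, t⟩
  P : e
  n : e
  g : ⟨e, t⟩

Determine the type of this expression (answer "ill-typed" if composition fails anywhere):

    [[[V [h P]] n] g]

t

[h P]: ⟨e, t⟩ applied to e yields t.
[V [h P]]: ⟨t, ⟨e, e⟩⟩ applied to t yields ⟨e, e⟩.
[[V [h P]] n]: ⟨e, e⟩ applied to e yields e.
[[[V [h P]] n] g]: ⟨e, t⟩ applied to e yields t.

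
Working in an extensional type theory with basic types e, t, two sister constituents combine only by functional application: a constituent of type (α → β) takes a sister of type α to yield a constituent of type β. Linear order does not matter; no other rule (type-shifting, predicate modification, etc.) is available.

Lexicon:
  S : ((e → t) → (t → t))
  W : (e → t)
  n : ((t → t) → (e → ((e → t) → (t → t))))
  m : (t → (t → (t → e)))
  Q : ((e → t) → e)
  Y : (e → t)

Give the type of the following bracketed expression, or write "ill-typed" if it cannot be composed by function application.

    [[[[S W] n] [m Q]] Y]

[S W] — S of type ((e → t) → (t → t)) combines with W of type (e → t): type (t → t).
[[S W] n] — n of type ((t → t) → (e → ((e → t) → (t → t)))) combines with [S W] of type (t → t): type (e → ((e → t) → (t → t))).
[m Q]: (t → (t → (t → e))) and ((e → t) → e) cannot combine by function application — type clash.

ill-typed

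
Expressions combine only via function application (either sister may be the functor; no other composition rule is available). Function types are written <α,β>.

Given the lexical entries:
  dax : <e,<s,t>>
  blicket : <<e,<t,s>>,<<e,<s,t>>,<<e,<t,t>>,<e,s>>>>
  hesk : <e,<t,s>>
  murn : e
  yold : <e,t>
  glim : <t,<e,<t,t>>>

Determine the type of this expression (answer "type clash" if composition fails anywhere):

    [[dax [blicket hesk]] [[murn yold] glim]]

[blicket hesk]: blicket is <<e,<t,s>>,<<e,<s,t>>,<<e,<t,t>>,<e,s>>>>, hesk is <e,<t,s>>; result <<e,<s,t>>,<<e,<t,t>>,<e,s>>>.
[dax [blicket hesk]]: [blicket hesk] is <<e,<s,t>>,<<e,<t,t>>,<e,s>>>, dax is <e,<s,t>>; result <<e,<t,t>>,<e,s>>.
[murn yold]: yold is <e,t>, murn is e; result t.
[[murn yold] glim]: glim is <t,<e,<t,t>>>, [murn yold] is t; result <e,<t,t>>.
[[dax [blicket hesk]] [[murn yold] glim]]: [dax [blicket hesk]] is <<e,<t,t>>,<e,s>>, [[murn yold] glim] is <e,<t,t>>; result <e,s>.

<e,s>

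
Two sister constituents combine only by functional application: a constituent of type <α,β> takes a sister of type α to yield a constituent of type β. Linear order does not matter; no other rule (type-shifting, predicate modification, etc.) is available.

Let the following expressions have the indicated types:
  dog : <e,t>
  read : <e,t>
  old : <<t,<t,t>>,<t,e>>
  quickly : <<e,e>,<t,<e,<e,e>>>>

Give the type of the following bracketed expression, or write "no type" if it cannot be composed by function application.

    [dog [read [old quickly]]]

[old quickly]: <<t,<t,t>>,<t,e>> with <<e,e>,<t,<e,<e,e>>>> — neither is a function whose domain matches the other; composition fails here.

no type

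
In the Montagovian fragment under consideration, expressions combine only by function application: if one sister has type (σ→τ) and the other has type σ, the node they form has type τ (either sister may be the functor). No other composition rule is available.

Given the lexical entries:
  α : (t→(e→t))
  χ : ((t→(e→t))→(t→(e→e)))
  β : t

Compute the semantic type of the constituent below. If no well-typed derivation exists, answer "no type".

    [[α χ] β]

[α χ] — χ of type ((t→(e→t))→(t→(e→e))) combines with α of type (t→(e→t)): type (t→(e→e)).
[[α χ] β] — [α χ] of type (t→(e→e)) combines with β of type t: type (e→e).

(e→e)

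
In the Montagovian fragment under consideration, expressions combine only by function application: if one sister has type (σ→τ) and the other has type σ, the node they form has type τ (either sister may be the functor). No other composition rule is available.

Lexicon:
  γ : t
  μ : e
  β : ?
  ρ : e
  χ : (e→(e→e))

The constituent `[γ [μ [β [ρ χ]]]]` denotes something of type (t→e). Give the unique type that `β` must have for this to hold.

((e→e)→(e→(t→(t→e))))

[γ [μ [β [ρ χ]]]] must have type (t→e). The sister γ has type t; that is not a function onto (t→e), so [μ [β [ρ χ]]] must be the functor, of type (t→(t→e)).
[μ [β [ρ χ]]] must have type (t→(t→e)). The sister μ has type e; that is not a function onto (t→(t→e)), so [β [ρ χ]] must be the functor, of type (e→(t→(t→e))).
[β [ρ χ]] must have type (e→(t→(t→e))). The sister [ρ χ] has type (e→e); that is not a function onto (e→(t→(t→e))), so β must be the functor, of type ((e→e)→(e→(t→(t→e)))).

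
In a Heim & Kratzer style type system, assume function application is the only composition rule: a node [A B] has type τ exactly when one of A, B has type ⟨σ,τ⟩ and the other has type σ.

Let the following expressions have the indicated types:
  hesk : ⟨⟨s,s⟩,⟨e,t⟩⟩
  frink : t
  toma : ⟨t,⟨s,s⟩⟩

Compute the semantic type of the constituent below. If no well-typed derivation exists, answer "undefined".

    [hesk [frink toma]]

⟨e,t⟩

[frink toma] — toma of type ⟨t,⟨s,s⟩⟩ combines with frink of type t: type ⟨s,s⟩.
[hesk [frink toma]] — hesk of type ⟨⟨s,s⟩,⟨e,t⟩⟩ combines with [frink toma] of type ⟨s,s⟩: type ⟨e,t⟩.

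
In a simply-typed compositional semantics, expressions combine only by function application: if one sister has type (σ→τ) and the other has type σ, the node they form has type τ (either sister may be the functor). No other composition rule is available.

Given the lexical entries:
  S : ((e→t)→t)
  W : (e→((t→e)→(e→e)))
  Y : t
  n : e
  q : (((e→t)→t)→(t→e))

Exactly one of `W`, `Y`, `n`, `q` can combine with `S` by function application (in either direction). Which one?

W : (e→((t→e)→(e→e))) — does not combine with S.
Y : t — does not combine with S.
n : e — does not combine with S.
q — combines: q : (((e→t)→t)→(t→e)) takes S : ((e→t)→t) as argument, giving (t→e).

q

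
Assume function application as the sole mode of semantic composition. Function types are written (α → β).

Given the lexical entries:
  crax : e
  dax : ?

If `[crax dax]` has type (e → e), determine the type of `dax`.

(e → (e → e))

[crax dax] is required to be (e → e). crax : e cannot yield (e → e) as functor, so dax : (e → (e → e)).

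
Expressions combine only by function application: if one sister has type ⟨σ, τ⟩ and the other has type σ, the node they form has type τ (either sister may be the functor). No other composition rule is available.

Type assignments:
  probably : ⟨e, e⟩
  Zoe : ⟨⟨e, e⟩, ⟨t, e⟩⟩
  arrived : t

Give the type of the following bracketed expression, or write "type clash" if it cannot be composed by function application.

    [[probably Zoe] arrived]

e

At [probably Zoe], Zoe : ⟨⟨e, e⟩, ⟨t, e⟩⟩ takes probably : ⟨e, e⟩, giving ⟨t, e⟩.
At [[probably Zoe] arrived], [probably Zoe] : ⟨t, e⟩ takes arrived : t, giving e.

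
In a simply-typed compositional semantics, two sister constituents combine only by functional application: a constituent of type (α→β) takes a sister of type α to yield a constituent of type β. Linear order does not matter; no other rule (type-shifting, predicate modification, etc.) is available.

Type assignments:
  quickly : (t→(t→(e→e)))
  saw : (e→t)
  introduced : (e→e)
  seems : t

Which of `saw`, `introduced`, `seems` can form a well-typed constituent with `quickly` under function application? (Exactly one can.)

seems

saw : (e→t) — no; quickly wants t, and saw wants e.
introduced : (e→e) — no; quickly wants t, and introduced wants e.
seems — combines: quickly : (t→(t→(e→e))) takes seems : t as argument, giving (t→(e→e)).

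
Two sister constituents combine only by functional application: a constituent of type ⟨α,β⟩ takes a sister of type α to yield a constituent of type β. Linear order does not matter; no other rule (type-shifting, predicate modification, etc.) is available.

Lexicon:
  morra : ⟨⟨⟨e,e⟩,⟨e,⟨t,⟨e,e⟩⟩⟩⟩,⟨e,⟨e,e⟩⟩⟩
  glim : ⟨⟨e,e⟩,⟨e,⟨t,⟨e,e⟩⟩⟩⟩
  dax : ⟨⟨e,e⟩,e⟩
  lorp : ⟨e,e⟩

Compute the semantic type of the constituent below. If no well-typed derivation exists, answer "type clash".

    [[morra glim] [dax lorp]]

⟨e,e⟩

[morra glim] — morra of type ⟨⟨⟨e,e⟩,⟨e,⟨t,⟨e,e⟩⟩⟩⟩,⟨e,⟨e,e⟩⟩⟩ combines with glim of type ⟨⟨e,e⟩,⟨e,⟨t,⟨e,e⟩⟩⟩⟩: type ⟨e,⟨e,e⟩⟩.
[dax lorp] — dax of type ⟨⟨e,e⟩,e⟩ combines with lorp of type ⟨e,e⟩: type e.
[[morra glim] [dax lorp]] — [morra glim] of type ⟨e,⟨e,e⟩⟩ combines with [dax lorp] of type e: type ⟨e,e⟩.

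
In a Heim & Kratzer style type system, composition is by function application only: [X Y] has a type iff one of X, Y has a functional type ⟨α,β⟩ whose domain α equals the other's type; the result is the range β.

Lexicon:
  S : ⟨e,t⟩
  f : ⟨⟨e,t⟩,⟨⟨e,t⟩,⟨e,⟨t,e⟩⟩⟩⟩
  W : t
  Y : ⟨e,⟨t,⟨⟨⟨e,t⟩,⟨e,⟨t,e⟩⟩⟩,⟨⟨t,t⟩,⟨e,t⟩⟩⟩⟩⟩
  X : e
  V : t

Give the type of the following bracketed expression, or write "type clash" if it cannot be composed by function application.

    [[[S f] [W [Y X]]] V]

type clash

[S f]: functor f : ⟨⟨e,t⟩,⟨⟨e,t⟩,⟨e,⟨t,e⟩⟩⟩⟩, argument S : ⟨e,t⟩; result ⟨⟨e,t⟩,⟨e,⟨t,e⟩⟩⟩.
[Y X]: functor Y : ⟨e,⟨t,⟨⟨⟨e,t⟩,⟨e,⟨t,e⟩⟩⟩,⟨⟨t,t⟩,⟨e,t⟩⟩⟩⟩⟩, argument X : e; result ⟨t,⟨⟨⟨e,t⟩,⟨e,⟨t,e⟩⟩⟩,⟨⟨t,t⟩,⟨e,t⟩⟩⟩⟩.
[W [Y X]]: functor [Y X] : ⟨t,⟨⟨⟨e,t⟩,⟨e,⟨t,e⟩⟩⟩,⟨⟨t,t⟩,⟨e,t⟩⟩⟩⟩, argument W : t; result ⟨⟨⟨e,t⟩,⟨e,⟨t,e⟩⟩⟩,⟨⟨t,t⟩,⟨e,t⟩⟩⟩.
[[S f] [W [Y X]]]: functor [W [Y X]] : ⟨⟨⟨e,t⟩,⟨e,⟨t,e⟩⟩⟩,⟨⟨t,t⟩,⟨e,t⟩⟩⟩, argument [S f] : ⟨⟨e,t⟩,⟨e,⟨t,e⟩⟩⟩; result ⟨⟨t,t⟩,⟨e,t⟩⟩.
[[[S f] [W [Y X]]] V]: ⟨⟨t,t⟩,⟨e,t⟩⟩ and t cannot combine by function application — type clash.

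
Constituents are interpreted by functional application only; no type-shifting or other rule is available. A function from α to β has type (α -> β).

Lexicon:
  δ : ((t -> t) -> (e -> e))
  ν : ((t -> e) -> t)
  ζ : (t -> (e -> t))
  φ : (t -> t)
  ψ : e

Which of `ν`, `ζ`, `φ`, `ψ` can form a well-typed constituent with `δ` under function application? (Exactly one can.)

ν : ((t -> e) -> t) — does not combine with δ.
ζ : (t -> (e -> t)) — does not combine with δ.
φ — combines: δ : ((t -> t) -> (e -> e)) takes φ : (t -> t) as argument, giving (e -> e).
ψ : e — does not combine with δ.

φ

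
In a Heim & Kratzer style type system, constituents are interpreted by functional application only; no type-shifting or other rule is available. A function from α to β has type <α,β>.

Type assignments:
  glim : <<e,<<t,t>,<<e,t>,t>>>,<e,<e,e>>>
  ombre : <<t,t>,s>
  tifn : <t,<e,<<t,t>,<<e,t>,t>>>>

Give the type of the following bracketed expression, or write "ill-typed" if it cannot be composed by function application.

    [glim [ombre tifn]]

[ombre tifn]: <<t,t>,s> and <t,<e,<<t,t>,<<e,t>,t>>>> cannot combine by function application — type clash.

ill-typed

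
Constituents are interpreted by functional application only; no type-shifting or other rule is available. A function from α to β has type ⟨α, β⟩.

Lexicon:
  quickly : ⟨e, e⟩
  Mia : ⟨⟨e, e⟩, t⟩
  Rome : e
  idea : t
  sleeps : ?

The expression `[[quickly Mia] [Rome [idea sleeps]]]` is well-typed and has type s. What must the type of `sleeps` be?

⟨t, ⟨e, ⟨t, s⟩⟩⟩

[[quickly Mia] [Rome [idea sleeps]]] must have type s. The sister [quickly Mia] has type t; that is not a function onto s, so [Rome [idea sleeps]] must be the functor, of type ⟨t, s⟩.
[Rome [idea sleeps]] must have type ⟨t, s⟩. The sister Rome has type e; that is not a function onto ⟨t, s⟩, so [idea sleeps] must be the functor, of type ⟨e, ⟨t, s⟩⟩.
[idea sleeps] must have type ⟨e, ⟨t, s⟩⟩. The sister idea has type t; that is not a function onto ⟨e, ⟨t, s⟩⟩, so sleeps must be the functor, of type ⟨t, ⟨e, ⟨t, s⟩⟩⟩.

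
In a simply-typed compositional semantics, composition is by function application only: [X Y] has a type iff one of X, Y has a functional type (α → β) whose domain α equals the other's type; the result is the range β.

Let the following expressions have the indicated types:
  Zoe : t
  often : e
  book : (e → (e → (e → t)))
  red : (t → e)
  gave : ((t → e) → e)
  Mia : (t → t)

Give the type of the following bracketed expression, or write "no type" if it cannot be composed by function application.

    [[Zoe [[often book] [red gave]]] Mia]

At [often book], book : (e → (e → (e → t))) takes often : e, giving (e → (e → t)).
At [red gave], gave : ((t → e) → e) takes red : (t → e), giving e.
At [[often book] [red gave]], [often book] : (e → (e → t)) takes [red gave] : e, giving (e → t).
[Zoe [[often book] [red gave]]]: t with (e → t) — neither is a function whose domain matches the other; composition fails here.

no type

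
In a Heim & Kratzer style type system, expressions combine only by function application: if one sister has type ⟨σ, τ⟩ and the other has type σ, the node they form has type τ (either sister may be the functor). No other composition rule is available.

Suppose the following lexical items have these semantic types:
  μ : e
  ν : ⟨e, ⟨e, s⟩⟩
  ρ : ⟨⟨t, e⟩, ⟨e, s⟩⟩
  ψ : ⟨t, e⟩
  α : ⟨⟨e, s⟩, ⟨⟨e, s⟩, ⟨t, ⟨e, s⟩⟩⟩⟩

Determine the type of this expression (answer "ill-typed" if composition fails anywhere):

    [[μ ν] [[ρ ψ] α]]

⟨t, ⟨e, s⟩⟩

[μ ν]: ν is ⟨e, ⟨e, s⟩⟩, μ is e; result ⟨e, s⟩.
[ρ ψ]: ρ is ⟨⟨t, e⟩, ⟨e, s⟩⟩, ψ is ⟨t, e⟩; result ⟨e, s⟩.
[[ρ ψ] α]: α is ⟨⟨e, s⟩, ⟨⟨e, s⟩, ⟨t, ⟨e, s⟩⟩⟩⟩, [ρ ψ] is ⟨e, s⟩; result ⟨⟨e, s⟩, ⟨t, ⟨e, s⟩⟩⟩.
[[μ ν] [[ρ ψ] α]]: [[ρ ψ] α] is ⟨⟨e, s⟩, ⟨t, ⟨e, s⟩⟩⟩, [μ ν] is ⟨e, s⟩; result ⟨t, ⟨e, s⟩⟩.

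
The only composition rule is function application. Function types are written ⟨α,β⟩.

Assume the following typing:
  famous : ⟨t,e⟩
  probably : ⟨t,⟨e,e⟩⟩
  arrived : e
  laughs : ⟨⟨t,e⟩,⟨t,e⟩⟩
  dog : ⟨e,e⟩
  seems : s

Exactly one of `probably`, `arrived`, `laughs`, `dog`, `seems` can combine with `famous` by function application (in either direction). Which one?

laughs

probably : ⟨t,⟨e,e⟩⟩ — does not combine with famous.
arrived : e — does not combine with famous.
laughs — combines: laughs : ⟨⟨t,e⟩,⟨t,e⟩⟩ takes famous : ⟨t,e⟩ as argument, giving ⟨t,e⟩.
dog : ⟨e,e⟩ — does not combine with famous.
seems : s — does not combine with famous.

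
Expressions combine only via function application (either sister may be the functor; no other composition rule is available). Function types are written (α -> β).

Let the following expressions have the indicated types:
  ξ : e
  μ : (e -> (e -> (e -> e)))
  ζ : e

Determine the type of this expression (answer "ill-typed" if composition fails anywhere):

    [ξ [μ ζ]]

(e -> e)

[μ ζ]: functor μ : (e -> (e -> (e -> e))), argument ζ : e; result (e -> (e -> e)).
[ξ [μ ζ]]: functor [μ ζ] : (e -> (e -> e)), argument ξ : e; result (e -> e).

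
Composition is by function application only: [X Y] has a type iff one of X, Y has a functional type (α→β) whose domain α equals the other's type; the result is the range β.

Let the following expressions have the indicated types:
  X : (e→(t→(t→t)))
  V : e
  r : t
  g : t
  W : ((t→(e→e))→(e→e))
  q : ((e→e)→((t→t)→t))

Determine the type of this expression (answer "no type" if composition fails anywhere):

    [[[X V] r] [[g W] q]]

no type

[X V]: (e→(t→(t→t))) applied to e yields (t→(t→t)).
[[X V] r]: (t→(t→t)) applied to t yields (t→t).
At [g W]: neither t nor ((t→(e→e))→(e→e)) can take the other as argument; the node is ill-typed.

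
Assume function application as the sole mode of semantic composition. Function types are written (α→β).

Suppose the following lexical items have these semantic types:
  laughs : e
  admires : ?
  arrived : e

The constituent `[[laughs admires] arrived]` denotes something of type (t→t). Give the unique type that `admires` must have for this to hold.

(e→(e→(t→t)))

At [[laughs admires] arrived] (required: (t→t)): arrived is e, which is not a function with range (t→t); hence [laughs admires] is the functor — type (e→(t→t)).
At [laughs admires] (required: (e→(t→t))): laughs is e, which is not a function with range (e→(t→t)); hence admires is the functor — type (e→(e→(t→t))).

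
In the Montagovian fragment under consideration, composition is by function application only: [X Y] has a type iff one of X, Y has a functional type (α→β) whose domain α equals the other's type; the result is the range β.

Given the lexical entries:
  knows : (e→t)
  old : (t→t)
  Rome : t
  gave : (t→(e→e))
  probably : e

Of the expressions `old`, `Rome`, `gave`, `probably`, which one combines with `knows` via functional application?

probably

old : (t→t) — knows needs e; old needs t; neither fits.
Rome : t — knows needs e; Rome needs nothing (atomic); neither fits.
gave : (t→(e→e)) — knows needs e; gave needs t; neither fits.
probably — combines: knows : (e→t) takes probably : e as argument, giving t.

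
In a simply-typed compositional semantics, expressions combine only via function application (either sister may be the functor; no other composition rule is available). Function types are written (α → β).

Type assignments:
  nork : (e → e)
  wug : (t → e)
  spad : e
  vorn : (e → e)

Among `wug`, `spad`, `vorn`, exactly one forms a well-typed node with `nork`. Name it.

wug : (t → e) — does not combine with nork.
spad — combines: nork : (e → e) takes spad : e as argument, giving e.
vorn : (e → e) — does not combine with nork.

spad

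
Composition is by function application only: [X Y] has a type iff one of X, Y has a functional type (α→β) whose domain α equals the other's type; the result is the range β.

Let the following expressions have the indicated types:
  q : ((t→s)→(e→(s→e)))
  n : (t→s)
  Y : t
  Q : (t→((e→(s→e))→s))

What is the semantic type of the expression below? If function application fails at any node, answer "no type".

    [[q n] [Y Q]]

[q n] — q of type ((t→s)→(e→(s→e))) combines with n of type (t→s): type (e→(s→e)).
[Y Q] — Q of type (t→((e→(s→e))→s)) combines with Y of type t: type ((e→(s→e))→s).
[[q n] [Y Q]] — [Y Q] of type ((e→(s→e))→s) combines with [q n] of type (e→(s→e)): type s.

s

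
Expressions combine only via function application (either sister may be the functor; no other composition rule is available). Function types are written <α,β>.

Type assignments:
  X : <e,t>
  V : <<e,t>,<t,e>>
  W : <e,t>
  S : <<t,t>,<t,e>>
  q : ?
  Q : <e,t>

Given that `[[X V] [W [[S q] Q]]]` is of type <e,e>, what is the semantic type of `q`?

At [[X V] [W [[S q] Q]]] (required: <e,e>): [X V] is <t,e>, which is not a function with range <e,e>; hence [W [[S q] Q]] is the functor — type <<t,e>,<e,e>>.
At [W [[S q] Q]] (required: <<t,e>,<e,e>>): W is <e,t>, which is not a function with range <<t,e>,<e,e>>; hence [[S q] Q] is the functor — type <<e,t>,<<t,e>,<e,e>>>.
At [[S q] Q] (required: <<e,t>,<<t,e>,<e,e>>>): Q is <e,t>, which is not a function with range <<e,t>,<<t,e>,<e,e>>>; hence [S q] is the functor — type <<e,t>,<<e,t>,<<t,e>,<e,e>>>>.
At [S q] (required: <<e,t>,<<e,t>,<<t,e>,<e,e>>>>): S is <<t,t>,<t,e>>, which is not a function with range <<e,t>,<<e,t>,<<t,e>,<e,e>>>>; hence q is the functor — type <<<t,t>,<t,e>>,<<e,t>,<<e,t>,<<t,e>,<e,e>>>>>.

<<<t,t>,<t,e>>,<<e,t>,<<e,t>,<<t,e>,<e,e>>>>>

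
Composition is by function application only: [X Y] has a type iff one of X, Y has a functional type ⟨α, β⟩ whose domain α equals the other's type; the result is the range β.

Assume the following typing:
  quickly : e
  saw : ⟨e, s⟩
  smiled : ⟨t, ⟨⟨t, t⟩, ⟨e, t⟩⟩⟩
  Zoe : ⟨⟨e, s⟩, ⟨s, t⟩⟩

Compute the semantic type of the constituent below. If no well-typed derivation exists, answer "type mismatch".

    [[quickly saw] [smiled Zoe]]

[quickly saw] — saw of type ⟨e, s⟩ combines with quickly of type e: type s.
At [smiled Zoe]: neither ⟨t, ⟨⟨t, t⟩, ⟨e, t⟩⟩⟩ nor ⟨⟨e, s⟩, ⟨s, t⟩⟩ can take the other as argument; the node is ill-typed.

type mismatch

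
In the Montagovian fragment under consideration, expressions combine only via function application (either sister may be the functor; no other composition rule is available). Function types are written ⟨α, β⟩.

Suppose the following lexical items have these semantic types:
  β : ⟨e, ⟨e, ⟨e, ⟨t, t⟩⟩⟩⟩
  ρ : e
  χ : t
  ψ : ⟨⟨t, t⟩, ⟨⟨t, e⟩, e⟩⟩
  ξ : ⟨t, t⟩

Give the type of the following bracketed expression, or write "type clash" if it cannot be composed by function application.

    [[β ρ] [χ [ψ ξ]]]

[β ρ] — β of type ⟨e, ⟨e, ⟨e, ⟨t, t⟩⟩⟩⟩ combines with ρ of type e: type ⟨e, ⟨e, ⟨t, t⟩⟩⟩.
[ψ ξ] — ψ of type ⟨⟨t, t⟩, ⟨⟨t, e⟩, e⟩⟩ combines with ξ of type ⟨t, t⟩: type ⟨⟨t, e⟩, e⟩.
At [χ [ψ ξ]]: neither t nor ⟨⟨t, e⟩, e⟩ can take the other as argument; the node is ill-typed.

type clash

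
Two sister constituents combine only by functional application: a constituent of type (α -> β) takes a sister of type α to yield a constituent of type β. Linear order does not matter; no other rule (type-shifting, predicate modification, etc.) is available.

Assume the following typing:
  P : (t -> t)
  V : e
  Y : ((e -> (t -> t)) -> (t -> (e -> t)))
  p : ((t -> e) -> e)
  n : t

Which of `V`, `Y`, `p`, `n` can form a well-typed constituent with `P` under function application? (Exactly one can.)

n

V : e — P needs t; V needs nothing (atomic); neither fits.
Y : ((e -> (t -> t)) -> (t -> (e -> t))) — P needs t; Y needs (e -> (t -> t)); neither fits.
p : ((t -> e) -> e) — P needs t; p needs (t -> e); neither fits.
n — combines: P : (t -> t) takes n : t as argument, giving t.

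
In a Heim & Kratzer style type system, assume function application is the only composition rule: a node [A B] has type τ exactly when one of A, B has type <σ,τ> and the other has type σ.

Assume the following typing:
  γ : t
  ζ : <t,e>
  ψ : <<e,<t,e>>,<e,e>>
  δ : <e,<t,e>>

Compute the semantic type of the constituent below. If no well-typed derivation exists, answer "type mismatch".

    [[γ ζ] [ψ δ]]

e

[γ ζ]: ζ is <t,e>, γ is t; result e.
[ψ δ]: ψ is <<e,<t,e>>,<e,e>>, δ is <e,<t,e>>; result <e,e>.
[[γ ζ] [ψ δ]]: [ψ δ] is <e,e>, [γ ζ] is e; result e.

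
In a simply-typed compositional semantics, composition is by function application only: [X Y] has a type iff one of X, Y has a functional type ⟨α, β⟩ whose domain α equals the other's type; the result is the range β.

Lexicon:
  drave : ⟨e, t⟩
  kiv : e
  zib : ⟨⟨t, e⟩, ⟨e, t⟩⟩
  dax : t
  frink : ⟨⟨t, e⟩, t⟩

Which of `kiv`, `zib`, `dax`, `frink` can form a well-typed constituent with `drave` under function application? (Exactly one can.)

kiv

kiv — combines: drave : ⟨e, t⟩ takes kiv : e as argument, giving t.
zib : ⟨⟨t, e⟩, ⟨e, t⟩⟩ — drave needs e; zib needs ⟨t, e⟩; neither fits.
dax : t — drave needs e; dax needs nothing (atomic); neither fits.
frink : ⟨⟨t, e⟩, t⟩ — drave needs e; frink needs ⟨t, e⟩; neither fits.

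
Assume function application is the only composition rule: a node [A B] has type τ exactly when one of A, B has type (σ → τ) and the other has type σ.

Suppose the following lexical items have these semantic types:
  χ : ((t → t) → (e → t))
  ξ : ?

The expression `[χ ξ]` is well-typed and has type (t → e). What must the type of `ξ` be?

(((t → t) → (e → t)) → (t → e))

For [χ ξ] to have type (t → e) with χ of type ((t → t) → (e → t)), ξ must be the function: ξ : (((t → t) → (e → t)) → (t → e)).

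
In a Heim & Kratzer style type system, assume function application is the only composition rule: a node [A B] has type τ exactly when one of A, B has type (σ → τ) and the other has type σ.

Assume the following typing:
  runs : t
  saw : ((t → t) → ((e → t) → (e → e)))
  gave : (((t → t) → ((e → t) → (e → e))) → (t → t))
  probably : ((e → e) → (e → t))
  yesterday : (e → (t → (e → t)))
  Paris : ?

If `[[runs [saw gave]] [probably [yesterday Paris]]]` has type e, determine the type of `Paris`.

At [[runs [saw gave]] [probably [yesterday Paris]]] (required: e): [runs [saw gave]] is t, which is not a function with range e; hence [probably [yesterday Paris]] is the functor — type (t → e).
At [probably [yesterday Paris]] (required: (t → e)): probably is ((e → e) → (e → t)), which is not a function with range (t → e); hence [yesterday Paris] is the functor — type (((e → e) → (e → t)) → (t → e)).
At [yesterday Paris] (required: (((e → e) → (e → t)) → (t → e))): yesterday is (e → (t → (e → t))), which is not a function with range (((e → e) → (e → t)) → (t → e)); hence Paris is the functor — type ((e → (t → (e → t))) → (((e → e) → (e → t)) → (t → e))).

((e → (t → (e → t))) → (((e → e) → (e → t)) → (t → e)))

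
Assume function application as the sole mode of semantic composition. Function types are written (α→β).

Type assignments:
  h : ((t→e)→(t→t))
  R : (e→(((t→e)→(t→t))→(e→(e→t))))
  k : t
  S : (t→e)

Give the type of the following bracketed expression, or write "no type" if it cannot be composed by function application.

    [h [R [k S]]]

[k S]: (t→e) applied to t yields e.
[R [k S]]: (e→(((t→e)→(t→t))→(e→(e→t)))) applied to e yields (((t→e)→(t→t))→(e→(e→t))).
[h [R [k S]]]: (((t→e)→(t→t))→(e→(e→t))) applied to ((t→e)→(t→t)) yields (e→(e→t)).

(e→(e→t))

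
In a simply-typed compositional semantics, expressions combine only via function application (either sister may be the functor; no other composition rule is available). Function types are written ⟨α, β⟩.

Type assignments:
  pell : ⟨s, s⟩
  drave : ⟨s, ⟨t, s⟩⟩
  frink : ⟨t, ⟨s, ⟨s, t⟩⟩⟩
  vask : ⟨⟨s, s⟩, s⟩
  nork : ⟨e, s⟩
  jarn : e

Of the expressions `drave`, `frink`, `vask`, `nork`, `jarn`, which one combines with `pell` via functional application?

vask

drave : ⟨s, ⟨t, s⟩⟩ — neither side's domain matches the other.
frink : ⟨t, ⟨s, ⟨s, t⟩⟩⟩ — neither side's domain matches the other.
vask — combines: vask : ⟨⟨s, s⟩, s⟩ takes pell : ⟨s, s⟩ as argument, giving s.
nork : ⟨e, s⟩ — neither side's domain matches the other.
jarn : e — neither side's domain matches the other.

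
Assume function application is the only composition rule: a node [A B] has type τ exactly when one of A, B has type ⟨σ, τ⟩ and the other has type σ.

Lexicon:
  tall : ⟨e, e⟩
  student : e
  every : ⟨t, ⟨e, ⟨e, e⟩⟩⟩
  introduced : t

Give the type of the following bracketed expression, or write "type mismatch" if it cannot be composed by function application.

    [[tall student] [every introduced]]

[tall student]: tall is ⟨e, e⟩, student is e; result e.
[every introduced]: every is ⟨t, ⟨e, ⟨e, e⟩⟩⟩, introduced is t; result ⟨e, ⟨e, e⟩⟩.
[[tall student] [every introduced]]: [every introduced] is ⟨e, ⟨e, e⟩⟩, [tall student] is e; result ⟨e, e⟩.

⟨e, e⟩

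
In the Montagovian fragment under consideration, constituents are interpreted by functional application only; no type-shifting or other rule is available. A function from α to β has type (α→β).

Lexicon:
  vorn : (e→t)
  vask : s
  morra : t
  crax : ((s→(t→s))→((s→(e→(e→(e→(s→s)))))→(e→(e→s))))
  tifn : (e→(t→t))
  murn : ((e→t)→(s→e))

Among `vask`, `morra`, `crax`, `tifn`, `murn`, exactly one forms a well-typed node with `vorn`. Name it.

vask : s — neither side's domain matches the other.
morra : t — neither side's domain matches the other.
crax : ((s→(t→s))→((s→(e→(e→(e→(s→s)))))→(e→(e→s)))) — neither side's domain matches the other.
tifn : (e→(t→t)) — neither side's domain matches the other.
murn — combines: murn : ((e→t)→(s→e)) takes vorn : (e→t) as argument, giving (s→e).

murn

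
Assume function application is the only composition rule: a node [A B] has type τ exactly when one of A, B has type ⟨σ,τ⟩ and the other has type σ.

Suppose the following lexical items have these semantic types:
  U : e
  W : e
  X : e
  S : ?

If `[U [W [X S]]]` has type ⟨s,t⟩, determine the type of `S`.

⟨e,⟨e,⟨e,⟨s,t⟩⟩⟩⟩

[U [W [X S]]] must have type ⟨s,t⟩. The sister U has type e; that is not a function onto ⟨s,t⟩, so [W [X S]] must be the functor, of type ⟨e,⟨s,t⟩⟩.
[W [X S]] must have type ⟨e,⟨s,t⟩⟩. The sister W has type e; that is not a function onto ⟨e,⟨s,t⟩⟩, so [X S] must be the functor, of type ⟨e,⟨e,⟨s,t⟩⟩⟩.
[X S] must have type ⟨e,⟨e,⟨s,t⟩⟩⟩. The sister X has type e; that is not a function onto ⟨e,⟨e,⟨s,t⟩⟩⟩, so S must be the functor, of type ⟨e,⟨e,⟨e,⟨s,t⟩⟩⟩⟩.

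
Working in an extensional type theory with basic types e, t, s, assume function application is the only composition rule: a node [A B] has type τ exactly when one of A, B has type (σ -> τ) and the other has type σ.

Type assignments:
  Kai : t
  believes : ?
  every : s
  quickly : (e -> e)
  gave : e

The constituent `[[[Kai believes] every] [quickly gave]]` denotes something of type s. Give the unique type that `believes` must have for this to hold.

(t -> (s -> (e -> s)))

At [[[Kai believes] every] [quickly gave]] (required: s): [quickly gave] is e, which is not a function with range s; hence [[Kai believes] every] is the functor — type (e -> s).
At [[Kai believes] every] (required: (e -> s)): every is s, which is not a function with range (e -> s); hence [Kai believes] is the functor — type (s -> (e -> s)).
At [Kai believes] (required: (s -> (e -> s))): Kai is t, which is not a function with range (s -> (e -> s)); hence believes is the functor — type (t -> (s -> (e -> s))).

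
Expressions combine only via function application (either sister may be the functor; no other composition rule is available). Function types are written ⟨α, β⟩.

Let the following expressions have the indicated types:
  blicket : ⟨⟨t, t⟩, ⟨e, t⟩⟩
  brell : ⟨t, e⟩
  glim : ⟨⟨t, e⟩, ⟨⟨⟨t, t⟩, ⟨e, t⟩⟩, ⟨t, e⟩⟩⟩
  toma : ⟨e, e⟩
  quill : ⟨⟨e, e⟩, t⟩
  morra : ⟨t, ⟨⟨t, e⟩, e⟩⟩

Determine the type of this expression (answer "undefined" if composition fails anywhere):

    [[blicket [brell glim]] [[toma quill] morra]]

e

[brell glim]: functor glim : ⟨⟨t, e⟩, ⟨⟨⟨t, t⟩, ⟨e, t⟩⟩, ⟨t, e⟩⟩⟩, argument brell : ⟨t, e⟩; result ⟨⟨⟨t, t⟩, ⟨e, t⟩⟩, ⟨t, e⟩⟩.
[blicket [brell glim]]: functor [brell glim] : ⟨⟨⟨t, t⟩, ⟨e, t⟩⟩, ⟨t, e⟩⟩, argument blicket : ⟨⟨t, t⟩, ⟨e, t⟩⟩; result ⟨t, e⟩.
[toma quill]: functor quill : ⟨⟨e, e⟩, t⟩, argument toma : ⟨e, e⟩; result t.
[[toma quill] morra]: functor morra : ⟨t, ⟨⟨t, e⟩, e⟩⟩, argument [toma quill] : t; result ⟨⟨t, e⟩, e⟩.
[[blicket [brell glim]] [[toma quill] morra]]: functor [[toma quill] morra] : ⟨⟨t, e⟩, e⟩, argument [blicket [brell glim]] : ⟨t, e⟩; result e.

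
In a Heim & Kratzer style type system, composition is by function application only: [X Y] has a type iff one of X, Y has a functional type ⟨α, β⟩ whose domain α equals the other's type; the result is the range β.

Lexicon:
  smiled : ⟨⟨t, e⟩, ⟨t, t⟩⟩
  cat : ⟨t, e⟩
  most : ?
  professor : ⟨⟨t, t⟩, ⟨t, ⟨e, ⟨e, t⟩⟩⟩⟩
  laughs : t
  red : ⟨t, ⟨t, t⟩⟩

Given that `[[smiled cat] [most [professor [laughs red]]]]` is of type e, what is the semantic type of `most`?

⟨⟨t, ⟨e, ⟨e, t⟩⟩⟩, ⟨⟨t, t⟩, e⟩⟩

For [[smiled cat] [most [professor [laughs red]]]] to have type e with [smiled cat] of type ⟨t, t⟩, [most [professor [laughs red]]] must be the function: [most [professor [laughs red]]] : ⟨⟨t, t⟩, e⟩.
For [most [professor [laughs red]]] to have type ⟨⟨t, t⟩, e⟩ with [professor [laughs red]] of type ⟨t, ⟨e, ⟨e, t⟩⟩⟩, most must be the function: most : ⟨⟨t, ⟨e, ⟨e, t⟩⟩⟩, ⟨⟨t, t⟩, e⟩⟩.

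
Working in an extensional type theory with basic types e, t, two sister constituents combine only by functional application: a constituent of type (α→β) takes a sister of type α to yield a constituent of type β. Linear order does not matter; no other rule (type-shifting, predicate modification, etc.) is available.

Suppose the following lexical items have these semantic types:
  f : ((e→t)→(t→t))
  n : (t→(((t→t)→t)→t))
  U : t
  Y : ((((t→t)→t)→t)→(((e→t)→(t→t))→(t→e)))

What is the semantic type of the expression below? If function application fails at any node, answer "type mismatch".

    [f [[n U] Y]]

(t→e)

At [n U], n : (t→(((t→t)→t)→t)) takes U : t, giving (((t→t)→t)→t).
At [[n U] Y], Y : ((((t→t)→t)→t)→(((e→t)→(t→t))→(t→e))) takes [n U] : (((t→t)→t)→t), giving (((e→t)→(t→t))→(t→e)).
At [f [[n U] Y]], [[n U] Y] : (((e→t)→(t→t))→(t→e)) takes f : ((e→t)→(t→t)), giving (t→e).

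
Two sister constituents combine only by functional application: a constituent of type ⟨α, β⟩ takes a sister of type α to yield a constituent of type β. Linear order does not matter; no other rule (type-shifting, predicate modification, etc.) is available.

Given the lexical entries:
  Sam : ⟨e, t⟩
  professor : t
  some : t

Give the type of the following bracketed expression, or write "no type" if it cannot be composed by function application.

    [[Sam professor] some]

[Sam professor]: ⟨e, t⟩ with t — neither is a function whose domain matches the other; composition fails here.

no type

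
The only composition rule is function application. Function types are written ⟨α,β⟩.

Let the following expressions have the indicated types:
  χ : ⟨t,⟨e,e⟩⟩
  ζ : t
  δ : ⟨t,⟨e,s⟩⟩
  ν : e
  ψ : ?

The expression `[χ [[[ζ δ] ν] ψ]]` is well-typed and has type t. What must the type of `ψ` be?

⟨s,⟨⟨t,⟨e,e⟩⟩,t⟩⟩

For [χ [[[ζ δ] ν] ψ]] to have type t with χ of type ⟨t,⟨e,e⟩⟩, [[[ζ δ] ν] ψ] must be the function: [[[ζ δ] ν] ψ] : ⟨⟨t,⟨e,e⟩⟩,t⟩.
For [[[ζ δ] ν] ψ] to have type ⟨⟨t,⟨e,e⟩⟩,t⟩ with [[ζ δ] ν] of type s, ψ must be the function: ψ : ⟨s,⟨⟨t,⟨e,e⟩⟩,t⟩⟩.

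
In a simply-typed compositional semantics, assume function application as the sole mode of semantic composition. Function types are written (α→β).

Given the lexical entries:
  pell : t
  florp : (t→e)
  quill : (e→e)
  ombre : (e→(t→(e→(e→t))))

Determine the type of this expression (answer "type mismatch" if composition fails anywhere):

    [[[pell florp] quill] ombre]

(t→(e→(e→t)))

[pell florp]: florp is (t→e), pell is t; result e.
[[pell florp] quill]: quill is (e→e), [pell florp] is e; result e.
[[[pell florp] quill] ombre]: ombre is (e→(t→(e→(e→t)))), [[pell florp] quill] is e; result (t→(e→(e→t))).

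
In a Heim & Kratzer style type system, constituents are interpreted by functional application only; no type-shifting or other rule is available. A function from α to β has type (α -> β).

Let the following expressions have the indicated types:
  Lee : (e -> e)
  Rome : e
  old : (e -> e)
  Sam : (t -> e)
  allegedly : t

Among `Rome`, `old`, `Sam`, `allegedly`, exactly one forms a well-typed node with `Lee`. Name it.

Rome

Rome — combines: Lee : (e -> e) takes Rome : e as argument, giving e.
old : (e -> e) — neither side's domain matches the other.
Sam : (t -> e) — neither side's domain matches the other.
allegedly : t — neither side's domain matches the other.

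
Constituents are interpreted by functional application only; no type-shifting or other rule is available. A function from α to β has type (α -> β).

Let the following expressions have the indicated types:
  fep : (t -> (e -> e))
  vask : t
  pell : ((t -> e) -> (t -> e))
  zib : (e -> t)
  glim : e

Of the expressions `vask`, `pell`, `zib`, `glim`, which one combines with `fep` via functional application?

vask — combines: fep : (t -> (e -> e)) takes vask : t as argument, giving (e -> e).
pell : ((t -> e) -> (t -> e)) — does not combine with fep.
zib : (e -> t) — does not combine with fep.
glim : e — does not combine with fep.

vask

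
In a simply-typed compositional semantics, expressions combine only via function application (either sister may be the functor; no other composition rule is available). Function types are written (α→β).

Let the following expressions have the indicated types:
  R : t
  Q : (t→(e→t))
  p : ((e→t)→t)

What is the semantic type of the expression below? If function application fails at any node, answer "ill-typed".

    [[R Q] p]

[R Q] — Q of type (t→(e→t)) combines with R of type t: type (e→t).
[[R Q] p] — p of type ((e→t)→t) combines with [R Q] of type (e→t): type t.

t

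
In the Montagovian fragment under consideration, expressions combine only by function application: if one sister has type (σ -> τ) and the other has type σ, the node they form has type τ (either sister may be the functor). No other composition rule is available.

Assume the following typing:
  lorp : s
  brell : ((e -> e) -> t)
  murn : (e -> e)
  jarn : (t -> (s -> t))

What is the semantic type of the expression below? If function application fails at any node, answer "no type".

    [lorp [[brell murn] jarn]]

[brell murn]: ((e -> e) -> t) applied to (e -> e) yields t.
[[brell murn] jarn]: (t -> (s -> t)) applied to t yields (s -> t).
[lorp [[brell murn] jarn]]: (s -> t) applied to s yields t.

t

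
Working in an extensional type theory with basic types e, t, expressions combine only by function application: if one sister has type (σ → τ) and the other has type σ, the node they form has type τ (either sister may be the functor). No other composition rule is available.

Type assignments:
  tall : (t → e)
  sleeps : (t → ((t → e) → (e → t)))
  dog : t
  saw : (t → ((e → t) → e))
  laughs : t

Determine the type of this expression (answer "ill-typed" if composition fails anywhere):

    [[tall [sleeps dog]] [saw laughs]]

e

[sleeps dog]: functor sleeps : (t → ((t → e) → (e → t))), argument dog : t; result ((t → e) → (e → t)).
[tall [sleeps dog]]: functor [sleeps dog] : ((t → e) → (e → t)), argument tall : (t → e); result (e → t).
[saw laughs]: functor saw : (t → ((e → t) → e)), argument laughs : t; result ((e → t) → e).
[[tall [sleeps dog]] [saw laughs]]: functor [saw laughs] : ((e → t) → e), argument [tall [sleeps dog]] : (e → t); result e.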